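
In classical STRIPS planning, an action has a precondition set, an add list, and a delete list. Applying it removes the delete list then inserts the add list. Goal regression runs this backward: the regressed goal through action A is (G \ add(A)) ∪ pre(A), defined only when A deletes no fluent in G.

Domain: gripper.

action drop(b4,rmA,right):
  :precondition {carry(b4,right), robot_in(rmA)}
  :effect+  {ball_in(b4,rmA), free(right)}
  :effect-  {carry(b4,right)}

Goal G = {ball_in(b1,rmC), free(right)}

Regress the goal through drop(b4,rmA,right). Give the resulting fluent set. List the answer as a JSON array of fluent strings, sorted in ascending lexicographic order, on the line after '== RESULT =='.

Compute (G \ add) ∪ pre:
  G ∩ del = {}  (empty — regression defined)
  G \ add = {ball_in(b1,rmC), free(right)} \ {ball_in(b4,rmA), free(right)} = {ball_in(b1,rmC)}
  ∪ pre   = {ball_in(b1,rmC)} ∪ {carry(b4,right), robot_in(rmA)}
          = {ball_in(b1,rmC), carry(b4,right), robot_in(rmA)}

== RESULT ==
["ball_in(b1,rmC)", "carry(b4,right)", "robot_in(rmA)"]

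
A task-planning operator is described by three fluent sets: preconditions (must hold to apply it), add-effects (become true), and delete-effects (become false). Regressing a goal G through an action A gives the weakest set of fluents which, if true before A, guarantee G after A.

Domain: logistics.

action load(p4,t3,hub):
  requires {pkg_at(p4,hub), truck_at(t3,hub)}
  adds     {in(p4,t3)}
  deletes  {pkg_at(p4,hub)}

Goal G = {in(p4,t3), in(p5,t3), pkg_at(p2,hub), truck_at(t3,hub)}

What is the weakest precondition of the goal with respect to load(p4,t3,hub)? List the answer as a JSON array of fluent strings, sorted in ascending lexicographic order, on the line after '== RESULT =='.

Regress:
  G ∩ del = {}  (empty — regression defined)
  G \ add = {in(p4,t3), in(p5,t3), pkg_at(p2,hub), truck_at(t3,hub)} \ {in(p4,t3)} = {in(p5,t3), pkg_at(p2,hub), truck_at(t3,hub)}
  ∪ pre   = {in(p5,t3), pkg_at(p2,hub), truck_at(t3,hub)} ∪ {pkg_at(p4,hub), truck_at(t3,hub)}
          = {in(p5,t3), pkg_at(p2,hub), pkg_at(p4,hub), truck_at(t3,hub)}

== RESULT ==
["in(p5,t3)", "pkg_at(p2,hub)", "pkg_at(p4,hub)", "truck_at(t3,hub)"]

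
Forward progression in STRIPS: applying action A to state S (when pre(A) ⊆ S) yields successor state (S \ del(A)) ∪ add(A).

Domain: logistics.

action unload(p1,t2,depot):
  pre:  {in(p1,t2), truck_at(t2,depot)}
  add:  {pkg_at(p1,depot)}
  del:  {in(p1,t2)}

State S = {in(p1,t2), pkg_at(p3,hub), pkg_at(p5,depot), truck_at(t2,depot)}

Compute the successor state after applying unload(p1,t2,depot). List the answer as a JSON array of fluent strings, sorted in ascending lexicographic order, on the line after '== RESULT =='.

Compute (S \ del) ∪ add:
  pre ⊆ S: {in(p1,t2), truck_at(t2,depot)} ⊆ S  — applicable
  S \ del = {pkg_at(p3,hub), pkg_at(p5,depot), truck_at(t2,depot)}
  ∪ add   = {pkg_at(p1,depot), pkg_at(p3,hub), pkg_at(p5,depot), truck_at(t2,depot)}

== RESULT ==
["pkg_at(p1,depot)", "pkg_at(p3,hub)", "pkg_at(p5,depot)", "truck_at(t2,depot)"]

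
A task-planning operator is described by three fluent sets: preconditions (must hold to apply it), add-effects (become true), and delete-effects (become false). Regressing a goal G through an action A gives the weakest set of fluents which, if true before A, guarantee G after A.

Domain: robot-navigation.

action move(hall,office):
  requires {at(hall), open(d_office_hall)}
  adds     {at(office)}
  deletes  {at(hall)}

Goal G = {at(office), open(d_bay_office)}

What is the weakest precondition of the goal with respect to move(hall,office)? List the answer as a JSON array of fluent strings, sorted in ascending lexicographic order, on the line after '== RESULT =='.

Regress:
  G ∩ del = {}  (empty — regression defined)
  G \ add = {at(office), open(d_bay_office)} \ {at(office)} = {open(d_bay_office)}
  ∪ pre   = {open(d_bay_office)} ∪ {at(hall), open(d_office_hall)}
          = {at(hall), open(d_bay_office), open(d_office_hall)}

== RESULT ==
["at(hall)", "open(d_bay_office)", "open(d_office_hall)"]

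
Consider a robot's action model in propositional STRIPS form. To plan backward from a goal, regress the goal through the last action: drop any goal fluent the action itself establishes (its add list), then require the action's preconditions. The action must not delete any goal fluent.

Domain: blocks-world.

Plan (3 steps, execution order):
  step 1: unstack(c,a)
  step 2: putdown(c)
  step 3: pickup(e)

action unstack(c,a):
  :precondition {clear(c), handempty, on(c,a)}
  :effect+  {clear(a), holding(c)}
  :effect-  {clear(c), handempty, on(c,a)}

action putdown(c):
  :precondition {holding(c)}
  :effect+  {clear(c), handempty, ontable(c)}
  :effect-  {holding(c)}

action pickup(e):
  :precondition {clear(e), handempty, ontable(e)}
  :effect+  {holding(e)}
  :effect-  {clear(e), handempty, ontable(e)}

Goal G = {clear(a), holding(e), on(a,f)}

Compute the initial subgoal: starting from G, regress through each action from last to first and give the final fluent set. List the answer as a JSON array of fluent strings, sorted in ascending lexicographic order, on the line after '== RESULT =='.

Regress step by step:
  through step 3 (pickup(e)): drop {holding(e)}, keep {clear(a), on(a,f)}, require {clear(e), handempty, ontable(e)}
    → {clear(a), clear(e), handempty, on(a,f), ontable(e)}
  through step 2 (putdown(c)): drop {handempty}, keep {clear(a), clear(e), on(a,f), ontable(e)}, require {holding(c)}
    → {clear(a), clear(e), holding(c), on(a,f), ontable(e)}
  through step 1 (unstack(c,a)): drop {clear(a), holding(c)}, keep {clear(e), on(a,f), ontable(e)}, require {clear(c), handempty, on(c,a)}
    → {clear(c), clear(e), handempty, on(a,f), on(c,a), ontable(e)}

== RESULT ==
["clear(c)", "clear(e)", "handempty", "on(a,f)", "on(c,a)", "ontable(e)"]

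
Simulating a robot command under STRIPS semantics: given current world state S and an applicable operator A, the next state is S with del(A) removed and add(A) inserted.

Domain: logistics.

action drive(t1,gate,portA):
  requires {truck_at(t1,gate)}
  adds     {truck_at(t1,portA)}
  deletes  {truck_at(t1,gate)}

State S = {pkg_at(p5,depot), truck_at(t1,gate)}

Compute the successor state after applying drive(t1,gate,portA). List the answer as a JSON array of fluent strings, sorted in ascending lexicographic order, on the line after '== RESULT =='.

Progress:
  pre ⊆ S: {truck_at(t1,gate)} ⊆ S  — applicable
  S \ del = {pkg_at(p5,depot)}
  ∪ add   = {pkg_at(p5,depot), truck_at(t1,portA)}

== RESULT ==
["pkg_at(p5,depot)", "truck_at(t1,portA)"]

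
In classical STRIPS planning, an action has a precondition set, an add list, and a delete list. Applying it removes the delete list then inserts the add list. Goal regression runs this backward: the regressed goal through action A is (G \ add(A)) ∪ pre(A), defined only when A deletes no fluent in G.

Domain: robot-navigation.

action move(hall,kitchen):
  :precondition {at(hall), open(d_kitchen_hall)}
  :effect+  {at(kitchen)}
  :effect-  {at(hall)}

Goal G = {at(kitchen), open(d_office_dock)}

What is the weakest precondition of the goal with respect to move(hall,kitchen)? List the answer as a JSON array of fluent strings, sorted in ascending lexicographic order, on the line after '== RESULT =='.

Regress:
  G ∩ del = {}  (empty — regression defined)
  G \ add = {at(kitchen), open(d_office_dock)} \ {at(kitchen)} = {open(d_office_dock)}
  ∪ pre   = {open(d_office_dock)} ∪ {at(hall), open(d_kitchen_hall)}
          = {at(hall), open(d_kitchen_hall), open(d_office_dock)}

== RESULT ==
["at(hall)", "open(d_kitchen_hall)", "open(d_office_dock)"]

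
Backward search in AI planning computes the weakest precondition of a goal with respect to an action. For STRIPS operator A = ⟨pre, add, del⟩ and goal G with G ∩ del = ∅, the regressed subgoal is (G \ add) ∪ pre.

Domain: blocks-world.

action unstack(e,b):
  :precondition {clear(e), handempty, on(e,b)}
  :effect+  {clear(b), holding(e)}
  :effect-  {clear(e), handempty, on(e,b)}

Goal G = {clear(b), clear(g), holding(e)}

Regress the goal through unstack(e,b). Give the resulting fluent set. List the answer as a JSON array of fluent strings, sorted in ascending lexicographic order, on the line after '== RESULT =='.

Compute (G \ add) ∪ pre:
  G ∩ del = {}  (empty — regression defined)
  G \ add = {clear(b), clear(g), holding(e)} \ {clear(b), holding(e)} = {clear(g)}
  ∪ pre   = {clear(g)} ∪ {clear(e), handempty, on(e,b)}
          = {clear(e), clear(g), handempty, on(e,b)}

== RESULT ==
["clear(e)", "clear(g)", "handempty", "on(e,b)"]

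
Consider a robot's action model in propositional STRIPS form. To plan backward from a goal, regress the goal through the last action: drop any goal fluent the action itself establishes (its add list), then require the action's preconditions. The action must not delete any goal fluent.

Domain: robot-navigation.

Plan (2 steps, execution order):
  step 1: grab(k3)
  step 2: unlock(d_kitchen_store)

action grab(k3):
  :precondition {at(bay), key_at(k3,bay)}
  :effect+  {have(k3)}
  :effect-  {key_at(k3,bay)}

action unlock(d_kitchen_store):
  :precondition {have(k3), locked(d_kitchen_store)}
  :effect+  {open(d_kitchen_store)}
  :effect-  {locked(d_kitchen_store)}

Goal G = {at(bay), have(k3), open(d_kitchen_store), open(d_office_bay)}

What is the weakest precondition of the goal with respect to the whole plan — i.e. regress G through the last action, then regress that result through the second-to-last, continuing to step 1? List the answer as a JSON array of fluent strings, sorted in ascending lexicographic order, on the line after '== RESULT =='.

Work backward from the goal:
  through step 2 (unlock(d_kitchen_store)): drop {open(d_kitchen_store)}, keep {at(bay), have(k3), open(d_office_bay)}, require {have(k3), locked(d_kitchen_store)}
    → {at(bay), have(k3), locked(d_kitchen_store), open(d_office_bay)}
  through step 1 (grab(k3)): drop {have(k3)}, keep {at(bay), locked(d_kitchen_store), open(d_office_bay)}, require {at(bay), key_at(k3,bay)}
    → {at(bay), key_at(k3,bay), locked(d_kitchen_store), open(d_office_bay)}

== RESULT ==
["at(bay)", "key_at(k3,bay)", "locked(d_kitchen_store)", "open(d_office_bay)"]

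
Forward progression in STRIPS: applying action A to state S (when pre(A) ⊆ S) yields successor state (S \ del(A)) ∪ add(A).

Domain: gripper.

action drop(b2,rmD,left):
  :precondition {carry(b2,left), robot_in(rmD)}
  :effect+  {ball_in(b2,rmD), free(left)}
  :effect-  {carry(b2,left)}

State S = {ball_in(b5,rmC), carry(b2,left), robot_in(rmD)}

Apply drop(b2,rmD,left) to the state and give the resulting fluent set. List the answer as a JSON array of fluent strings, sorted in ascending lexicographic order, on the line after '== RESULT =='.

Compute (S \ del) ∪ add:
  pre ⊆ S: {carry(b2,left), robot_in(rmD)} ⊆ S  — applicable
  S \ del = {ball_in(b5,rmC), robot_in(rmD)}
  ∪ add   = {ball_in(b2,rmD), ball_in(b5,rmC), free(left), robot_in(rmD)}

== RESULT ==
["ball_in(b2,rmD)", "ball_in(b5,rmC)", "free(left)", "robot_in(rmD)"]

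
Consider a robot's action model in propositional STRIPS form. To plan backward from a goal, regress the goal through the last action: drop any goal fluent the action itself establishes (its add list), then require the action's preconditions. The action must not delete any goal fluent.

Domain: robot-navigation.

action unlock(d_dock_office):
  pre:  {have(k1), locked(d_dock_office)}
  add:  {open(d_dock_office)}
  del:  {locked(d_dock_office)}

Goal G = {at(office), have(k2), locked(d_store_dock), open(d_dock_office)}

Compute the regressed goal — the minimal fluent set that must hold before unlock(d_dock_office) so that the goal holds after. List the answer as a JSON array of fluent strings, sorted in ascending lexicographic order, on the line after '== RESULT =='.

Compute (G \ add) ∪ pre:
  G ∩ del = {}  (empty — regression defined)
  G \ add = {at(office), have(k2), locked(d_store_dock), open(d_dock_office)} \ {open(d_dock_office)} = {at(office), have(k2), locked(d_store_dock)}
  ∪ pre   = {at(office), have(k2), locked(d_store_dock)} ∪ {have(k1), locked(d_dock_office)}
          = {at(office), have(k1), have(k2), locked(d_dock_office), locked(d_store_dock)}

== RESULT ==
["at(office)", "have(k1)", "have(k2)", "locked(d_dock_office)", "locked(d_store_dock)"]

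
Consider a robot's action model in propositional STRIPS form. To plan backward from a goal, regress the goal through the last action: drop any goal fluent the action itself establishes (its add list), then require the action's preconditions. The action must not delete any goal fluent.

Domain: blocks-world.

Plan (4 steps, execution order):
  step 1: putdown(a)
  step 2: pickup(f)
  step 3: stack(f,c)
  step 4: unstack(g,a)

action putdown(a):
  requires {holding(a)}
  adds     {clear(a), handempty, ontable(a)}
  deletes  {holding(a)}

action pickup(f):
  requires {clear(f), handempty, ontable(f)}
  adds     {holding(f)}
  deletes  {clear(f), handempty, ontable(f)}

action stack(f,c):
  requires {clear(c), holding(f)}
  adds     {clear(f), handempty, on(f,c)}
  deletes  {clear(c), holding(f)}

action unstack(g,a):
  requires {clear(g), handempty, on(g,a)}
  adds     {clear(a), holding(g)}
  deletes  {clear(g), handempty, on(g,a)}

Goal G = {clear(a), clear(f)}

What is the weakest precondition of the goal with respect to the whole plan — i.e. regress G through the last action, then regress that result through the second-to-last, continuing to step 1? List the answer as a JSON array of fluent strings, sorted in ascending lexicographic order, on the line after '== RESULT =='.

Regress step by step:
  through step 4 (unstack(g,a)): drop {clear(a)}, keep {clear(f)}, require {clear(g), handempty, on(g,a)}
    → {clear(f), clear(g), handempty, on(g,a)}
  through step 3 (stack(f,c)): drop {clear(f), handempty}, keep {clear(g), on(g,a)}, require {clear(c), holding(f)}
    → {clear(c), clear(g), holding(f), on(g,a)}
  through step 2 (pickup(f)): drop {holding(f)}, keep {clear(c), clear(g), on(g,a)}, require {clear(f), handempty, ontable(f)}
    → {clear(c), clear(f), clear(g), handempty, on(g,a), ontable(f)}
  through step 1 (putdown(a)): drop {handempty}, keep {clear(c), clear(f), clear(g), on(g,a), ontable(f)}, require {holding(a)}
    → {clear(c), clear(f), clear(g), holding(a), on(g,a), ontable(f)}

== RESULT ==
["clear(c)", "clear(f)", "clear(g)", "holding(a)", "on(g,a)", "ontable(f)"]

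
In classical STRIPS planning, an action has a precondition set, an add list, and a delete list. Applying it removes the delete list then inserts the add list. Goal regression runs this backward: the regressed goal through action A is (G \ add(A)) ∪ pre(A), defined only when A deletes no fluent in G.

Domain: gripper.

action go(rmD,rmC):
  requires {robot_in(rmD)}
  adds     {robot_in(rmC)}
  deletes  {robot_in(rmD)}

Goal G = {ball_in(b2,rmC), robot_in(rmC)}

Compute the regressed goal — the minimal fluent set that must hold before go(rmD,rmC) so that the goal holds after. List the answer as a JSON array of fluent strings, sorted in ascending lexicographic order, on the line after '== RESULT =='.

Compute (G \ add) ∪ pre:
  G ∩ del = {}  (empty — regression defined)
  G \ add = {ball_in(b2,rmC), robot_in(rmC)} \ {robot_in(rmC)} = {ball_in(b2,rmC)}
  ∪ pre   = {ball_in(b2,rmC)} ∪ {robot_in(rmD)}
          = {ball_in(b2,rmC), robot_in(rmD)}

== RESULT ==
["ball_in(b2,rmC)", "robot_in(rmD)"]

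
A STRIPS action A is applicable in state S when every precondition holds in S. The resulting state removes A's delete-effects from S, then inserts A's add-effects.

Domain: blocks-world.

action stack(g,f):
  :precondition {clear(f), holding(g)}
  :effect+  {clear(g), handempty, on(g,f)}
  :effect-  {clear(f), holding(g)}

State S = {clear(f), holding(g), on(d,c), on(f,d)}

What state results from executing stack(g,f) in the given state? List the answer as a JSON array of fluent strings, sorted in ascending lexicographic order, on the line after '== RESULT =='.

Progress:
  pre ⊆ S: {clear(f), holding(g)} ⊆ S  — applicable
  S \ del = {on(d,c), on(f,d)}
  ∪ add   = {clear(g), handempty, on(d,c), on(f,d), on(g,f)}

== RESULT ==
["clear(g)", "handempty", "on(d,c)", "on(f,d)", "on(g,f)"]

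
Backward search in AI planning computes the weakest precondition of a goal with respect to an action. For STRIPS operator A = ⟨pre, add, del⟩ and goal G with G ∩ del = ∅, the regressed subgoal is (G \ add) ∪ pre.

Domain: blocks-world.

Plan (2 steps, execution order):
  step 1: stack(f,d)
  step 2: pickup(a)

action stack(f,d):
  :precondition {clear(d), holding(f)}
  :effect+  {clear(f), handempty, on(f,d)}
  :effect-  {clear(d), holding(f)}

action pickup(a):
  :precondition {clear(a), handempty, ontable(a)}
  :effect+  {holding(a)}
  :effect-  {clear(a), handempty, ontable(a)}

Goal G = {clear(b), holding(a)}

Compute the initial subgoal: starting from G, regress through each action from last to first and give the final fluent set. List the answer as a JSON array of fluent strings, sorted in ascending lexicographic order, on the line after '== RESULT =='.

Work backward from the goal:
  through step 2 (pickup(a)): drop {holding(a)}, keep {clear(b)}, require {clear(a), handempty, ontable(a)}
    → {clear(a), clear(b), handempty, ontable(a)}
  through step 1 (stack(f,d)): drop {handempty}, keep {clear(a), clear(b), ontable(a)}, require {clear(d), holding(f)}
    → {clear(a), clear(b), clear(d), holding(f), ontable(a)}

== RESULT ==
["clear(a)", "clear(b)", "clear(d)", "holding(f)", "ontable(a)"]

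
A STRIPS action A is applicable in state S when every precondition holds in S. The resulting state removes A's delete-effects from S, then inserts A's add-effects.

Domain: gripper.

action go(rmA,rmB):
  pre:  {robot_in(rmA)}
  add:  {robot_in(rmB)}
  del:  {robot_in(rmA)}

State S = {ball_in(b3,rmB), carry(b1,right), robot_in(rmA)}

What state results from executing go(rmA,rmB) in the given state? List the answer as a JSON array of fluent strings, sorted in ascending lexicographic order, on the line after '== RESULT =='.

Compute (S \ del) ∪ add:
  pre ⊆ S: {robot_in(rmA)} ⊆ S  — applicable
  S \ del = {ball_in(b3,rmB), carry(b1,right)}
  ∪ add   = {ball_in(b3,rmB), carry(b1,right), robot_in(rmB)}

== RESULT ==
["ball_in(b3,rmB)", "carry(b1,right)", "robot_in(rmB)"]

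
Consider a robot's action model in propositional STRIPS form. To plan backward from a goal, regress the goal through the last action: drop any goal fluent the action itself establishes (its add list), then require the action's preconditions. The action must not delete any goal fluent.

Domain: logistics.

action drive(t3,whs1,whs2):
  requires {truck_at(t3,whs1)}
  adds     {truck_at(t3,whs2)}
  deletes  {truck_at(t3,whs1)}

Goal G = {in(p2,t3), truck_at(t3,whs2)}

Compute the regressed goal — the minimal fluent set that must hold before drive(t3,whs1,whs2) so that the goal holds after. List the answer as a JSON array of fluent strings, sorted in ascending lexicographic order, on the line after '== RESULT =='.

Regress:
  G ∩ del = {}  (empty — regression defined)
  G \ add = {in(p2,t3), truck_at(t3,whs2)} \ {truck_at(t3,whs2)} = {in(p2,t3)}
  ∪ pre   = {in(p2,t3)} ∪ {truck_at(t3,whs1)}
          = {in(p2,t3), truck_at(t3,whs1)}

== RESULT ==
["in(p2,t3)", "truck_at(t3,whs1)"]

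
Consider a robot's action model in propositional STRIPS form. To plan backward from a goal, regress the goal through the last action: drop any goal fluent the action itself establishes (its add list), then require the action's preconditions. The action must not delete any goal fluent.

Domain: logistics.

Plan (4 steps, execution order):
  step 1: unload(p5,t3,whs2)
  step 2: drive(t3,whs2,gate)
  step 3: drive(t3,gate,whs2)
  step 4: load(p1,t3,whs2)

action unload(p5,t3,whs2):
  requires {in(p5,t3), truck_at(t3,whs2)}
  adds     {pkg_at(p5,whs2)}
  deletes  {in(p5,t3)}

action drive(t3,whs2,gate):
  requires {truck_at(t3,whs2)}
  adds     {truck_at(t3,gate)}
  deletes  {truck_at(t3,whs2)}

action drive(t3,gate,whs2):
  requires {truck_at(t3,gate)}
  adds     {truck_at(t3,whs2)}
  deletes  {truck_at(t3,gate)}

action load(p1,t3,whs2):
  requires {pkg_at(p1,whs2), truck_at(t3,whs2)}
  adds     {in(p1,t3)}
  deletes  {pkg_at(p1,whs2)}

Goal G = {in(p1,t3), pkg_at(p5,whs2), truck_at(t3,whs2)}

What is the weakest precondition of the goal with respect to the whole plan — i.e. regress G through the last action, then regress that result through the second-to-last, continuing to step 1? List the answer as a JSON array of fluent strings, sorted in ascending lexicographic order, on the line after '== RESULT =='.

Regress step by step:
  through step 4 (load(p1,t3,whs2)): drop {in(p1,t3)}, keep {pkg_at(p5,whs2), truck_at(t3,whs2)}, require {pkg_at(p1,whs2), truck_at(t3,whs2)}
    → {pkg_at(p1,whs2), pkg_at(p5,whs2), truck_at(t3,whs2)}
  through step 3 (drive(t3,gate,whs2)): drop {truck_at(t3,whs2)}, keep {pkg_at(p1,whs2), pkg_at(p5,whs2)}, require {truck_at(t3,gate)}
    → {pkg_at(p1,whs2), pkg_at(p5,whs2), truck_at(t3,gate)}
  through step 2 (drive(t3,whs2,gate)): drop {truck_at(t3,gate)}, keep {pkg_at(p1,whs2), pkg_at(p5,whs2)}, require {truck_at(t3,whs2)}
    → {pkg_at(p1,whs2), pkg_at(p5,whs2), truck_at(t3,whs2)}
  through step 1 (unload(p5,t3,whs2)): drop {pkg_at(p5,whs2)}, keep {pkg_at(p1,whs2), truck_at(t3,whs2)}, require {in(p5,t3), truck_at(t3,whs2)}
    → {in(p5,t3), pkg_at(p1,whs2), truck_at(t3,whs2)}

== RESULT ==
["in(p5,t3)", "pkg_at(p1,whs2)", "truck_at(t3,whs2)"]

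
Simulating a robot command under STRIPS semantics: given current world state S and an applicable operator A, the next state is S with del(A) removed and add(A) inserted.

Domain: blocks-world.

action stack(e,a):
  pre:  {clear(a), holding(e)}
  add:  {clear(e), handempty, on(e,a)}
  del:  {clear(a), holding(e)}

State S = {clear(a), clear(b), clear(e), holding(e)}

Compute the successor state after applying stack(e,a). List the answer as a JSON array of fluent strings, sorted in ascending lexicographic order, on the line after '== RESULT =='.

Compute (S \ del) ∪ add:
  pre ⊆ S: {clear(a), holding(e)} ⊆ S  — applicable
  S \ del = {clear(b), clear(e)}
  ∪ add   = {clear(b), clear(e), handempty, on(e,a)}

== RESULT ==
["clear(b)", "clear(e)", "handempty", "on(e,a)"]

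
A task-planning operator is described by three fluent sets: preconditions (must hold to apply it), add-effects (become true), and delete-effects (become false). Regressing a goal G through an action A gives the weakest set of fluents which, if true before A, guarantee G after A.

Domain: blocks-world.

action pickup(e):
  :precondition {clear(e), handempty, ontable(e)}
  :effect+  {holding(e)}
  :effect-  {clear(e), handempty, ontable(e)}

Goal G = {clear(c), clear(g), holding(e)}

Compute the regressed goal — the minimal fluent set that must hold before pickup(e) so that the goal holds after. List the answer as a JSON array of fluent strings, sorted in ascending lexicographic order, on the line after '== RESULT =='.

Regress:
  G ∩ del = {}  (empty — regression defined)
  G \ add = {clear(c), clear(g), holding(e)} \ {holding(e)} = {clear(c), clear(g)}
  ∪ pre   = {clear(c), clear(g)} ∪ {clear(e), handempty, ontable(e)}
          = {clear(c), clear(e), clear(g), handempty, ontable(e)}

== RESULT ==
["clear(c)", "clear(e)", "clear(g)", "handempty", "ontable(e)"]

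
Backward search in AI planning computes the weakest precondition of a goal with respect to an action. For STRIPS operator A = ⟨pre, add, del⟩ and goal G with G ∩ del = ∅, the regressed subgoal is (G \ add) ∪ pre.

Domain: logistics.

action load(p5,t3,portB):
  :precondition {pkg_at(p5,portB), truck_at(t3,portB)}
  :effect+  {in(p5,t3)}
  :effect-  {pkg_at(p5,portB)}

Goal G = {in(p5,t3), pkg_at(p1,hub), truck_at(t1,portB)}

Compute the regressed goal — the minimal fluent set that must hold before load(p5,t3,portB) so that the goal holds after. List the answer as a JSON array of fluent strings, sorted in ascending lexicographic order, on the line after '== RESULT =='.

Regress:
  G ∩ del = {}  (empty — regression defined)
  G \ add = {in(p5,t3), pkg_at(p1,hub), truck_at(t1,portB)} \ {in(p5,t3)} = {pkg_at(p1,hub), truck_at(t1,portB)}
  ∪ pre   = {pkg_at(p1,hub), truck_at(t1,portB)} ∪ {pkg_at(p5,portB), truck_at(t3,portB)}
          = {pkg_at(p1,hub), pkg_at(p5,portB), truck_at(t1,portB), truck_at(t3,portB)}

== RESULT ==
["pkg_at(p1,hub)", "pkg_at(p5,portB)", "truck_at(t1,portB)", "truck_at(t3,portB)"]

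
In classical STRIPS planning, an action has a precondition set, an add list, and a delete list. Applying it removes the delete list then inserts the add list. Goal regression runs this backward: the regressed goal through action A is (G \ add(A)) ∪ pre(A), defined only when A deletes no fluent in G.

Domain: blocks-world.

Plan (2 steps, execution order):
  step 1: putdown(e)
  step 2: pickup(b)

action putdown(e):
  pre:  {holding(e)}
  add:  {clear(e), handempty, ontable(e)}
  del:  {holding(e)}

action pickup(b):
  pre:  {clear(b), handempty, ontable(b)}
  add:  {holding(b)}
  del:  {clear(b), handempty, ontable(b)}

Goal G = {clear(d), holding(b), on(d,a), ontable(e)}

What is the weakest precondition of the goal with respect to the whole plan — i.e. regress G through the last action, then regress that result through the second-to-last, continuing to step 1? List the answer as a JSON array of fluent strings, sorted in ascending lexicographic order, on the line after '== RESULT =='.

Regress step by step:
  through step 2 (pickup(b)): drop {holding(b)}, keep {clear(d), on(d,a), ontable(e)}, require {clear(b), handempty, ontable(b)}
    → {clear(b), clear(d), handempty, on(d,a), ontable(b), ontable(e)}
  through step 1 (putdown(e)): drop {handempty, ontable(e)}, keep {clear(b), clear(d), on(d,a), ontable(b)}, require {holding(e)}
    → {clear(b), clear(d), holding(e), on(d,a), ontable(b)}

== RESULT ==
["clear(b)", "clear(d)", "holding(e)", "on(d,a)", "ontable(b)"]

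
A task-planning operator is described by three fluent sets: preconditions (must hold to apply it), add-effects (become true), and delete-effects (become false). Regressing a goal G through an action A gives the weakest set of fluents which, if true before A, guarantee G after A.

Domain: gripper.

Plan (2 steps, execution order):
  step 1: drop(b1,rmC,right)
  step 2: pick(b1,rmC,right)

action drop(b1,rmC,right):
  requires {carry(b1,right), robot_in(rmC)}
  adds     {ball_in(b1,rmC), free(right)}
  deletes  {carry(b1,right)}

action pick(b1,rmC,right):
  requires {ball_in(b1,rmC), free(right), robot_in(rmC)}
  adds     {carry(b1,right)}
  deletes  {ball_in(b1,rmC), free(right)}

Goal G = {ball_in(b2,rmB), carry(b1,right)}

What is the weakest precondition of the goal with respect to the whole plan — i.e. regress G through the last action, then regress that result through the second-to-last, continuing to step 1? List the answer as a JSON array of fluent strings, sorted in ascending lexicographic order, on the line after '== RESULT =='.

Work backward from the goal:
  through step 2 (pick(b1,rmC,right)): drop {carry(b1,right)}, keep {ball_in(b2,rmB)}, require {ball_in(b1,rmC), free(right), robot_in(rmC)}
    → {ball_in(b1,rmC), ball_in(b2,rmB), free(right), robot_in(rmC)}
  through step 1 (drop(b1,rmC,right)): drop {ball_in(b1,rmC), free(right)}, keep {ball_in(b2,rmB), robot_in(rmC)}, require {carry(b1,right), robot_in(rmC)}
    → {ball_in(b2,rmB), carry(b1,right), robot_in(rmC)}

== RESULT ==
["ball_in(b2,rmB)", "carry(b1,right)", "robot_in(rmC)"]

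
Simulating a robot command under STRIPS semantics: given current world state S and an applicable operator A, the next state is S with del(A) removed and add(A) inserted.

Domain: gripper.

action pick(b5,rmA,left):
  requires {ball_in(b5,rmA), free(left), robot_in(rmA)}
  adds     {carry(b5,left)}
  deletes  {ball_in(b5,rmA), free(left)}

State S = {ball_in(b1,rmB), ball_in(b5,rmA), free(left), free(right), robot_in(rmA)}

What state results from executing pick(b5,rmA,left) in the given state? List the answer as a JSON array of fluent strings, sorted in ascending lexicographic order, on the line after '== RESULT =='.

Progress:
  pre ⊆ S: {ball_in(b5,rmA), free(left), robot_in(rmA)} ⊆ S  — applicable
  S \ del = {ball_in(b1,rmB), free(right), robot_in(rmA)}
  ∪ add   = {ball_in(b1,rmB), carry(b5,left), free(right), robot_in(rmA)}

== RESULT ==
["ball_in(b1,rmB)", "carry(b5,left)", "free(right)", "robot_in(rmA)"]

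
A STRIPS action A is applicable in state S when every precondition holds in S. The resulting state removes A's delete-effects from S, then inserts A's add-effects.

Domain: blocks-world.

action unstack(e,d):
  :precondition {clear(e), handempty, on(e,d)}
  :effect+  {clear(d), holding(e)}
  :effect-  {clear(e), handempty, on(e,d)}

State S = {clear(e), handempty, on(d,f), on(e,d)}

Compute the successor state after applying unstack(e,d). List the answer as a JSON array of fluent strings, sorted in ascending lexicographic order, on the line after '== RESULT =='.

Progress:
  pre ⊆ S: {clear(e), handempty, on(e,d)} ⊆ S  — applicable
  S \ del = {on(d,f)}
  ∪ add   = {clear(d), holding(e), on(d,f)}

== RESULT ==
["clear(d)", "holding(e)", "on(d,f)"]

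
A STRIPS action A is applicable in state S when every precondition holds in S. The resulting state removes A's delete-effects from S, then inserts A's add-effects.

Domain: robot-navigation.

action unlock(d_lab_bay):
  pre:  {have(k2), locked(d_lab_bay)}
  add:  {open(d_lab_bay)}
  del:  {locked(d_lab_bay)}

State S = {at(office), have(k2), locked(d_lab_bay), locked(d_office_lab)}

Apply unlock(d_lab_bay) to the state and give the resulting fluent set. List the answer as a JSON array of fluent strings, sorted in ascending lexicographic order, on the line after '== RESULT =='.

Progress:
  pre ⊆ S: {have(k2), locked(d_lab_bay)} ⊆ S  — applicable
  S \ del = {at(office), have(k2), locked(d_office_lab)}
  ∪ add   = {at(office), have(k2), locked(d_office_lab), open(d_lab_bay)}

== RESULT ==
["at(office)", "have(k2)", "locked(d_office_lab)", "open(d_lab_bay)"]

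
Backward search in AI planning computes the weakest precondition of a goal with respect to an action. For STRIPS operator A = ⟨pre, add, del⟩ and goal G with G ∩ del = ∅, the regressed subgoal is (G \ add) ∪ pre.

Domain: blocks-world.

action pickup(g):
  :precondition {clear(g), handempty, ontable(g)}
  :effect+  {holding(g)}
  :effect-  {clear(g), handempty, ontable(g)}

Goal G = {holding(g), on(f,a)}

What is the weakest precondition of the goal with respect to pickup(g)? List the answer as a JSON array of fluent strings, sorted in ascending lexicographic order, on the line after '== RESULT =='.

Regress:
  G ∩ del = {}  (empty — regression defined)
  G \ add = {holding(g), on(f,a)} \ {holding(g)} = {on(f,a)}
  ∪ pre   = {on(f,a)} ∪ {clear(g), handempty, ontable(g)}
          = {clear(g), handempty, on(f,a), ontable(g)}

== RESULT ==
["clear(g)", "handempty", "on(f,a)", "ontable(g)"]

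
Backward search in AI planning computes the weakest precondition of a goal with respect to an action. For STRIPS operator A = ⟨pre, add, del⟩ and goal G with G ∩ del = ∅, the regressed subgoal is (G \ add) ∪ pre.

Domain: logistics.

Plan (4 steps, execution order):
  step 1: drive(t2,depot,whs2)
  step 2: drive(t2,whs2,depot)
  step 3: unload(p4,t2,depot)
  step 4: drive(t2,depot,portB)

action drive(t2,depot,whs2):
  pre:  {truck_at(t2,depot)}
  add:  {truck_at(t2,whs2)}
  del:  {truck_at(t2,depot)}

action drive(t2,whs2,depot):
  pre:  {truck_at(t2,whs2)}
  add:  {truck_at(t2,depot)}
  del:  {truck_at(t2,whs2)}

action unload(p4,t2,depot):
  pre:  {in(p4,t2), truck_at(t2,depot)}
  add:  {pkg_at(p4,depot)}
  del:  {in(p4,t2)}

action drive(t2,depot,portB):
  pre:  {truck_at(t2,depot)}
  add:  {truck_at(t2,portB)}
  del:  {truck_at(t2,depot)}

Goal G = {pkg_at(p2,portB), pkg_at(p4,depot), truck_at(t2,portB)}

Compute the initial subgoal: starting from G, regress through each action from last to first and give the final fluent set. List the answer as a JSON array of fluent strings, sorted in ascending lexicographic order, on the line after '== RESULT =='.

Regress step by step:
  through step 4 (drive(t2,depot,portB)): drop {truck_at(t2,portB)}, keep {pkg_at(p2,portB), pkg_at(p4,depot)}, require {truck_at(t2,depot)}
    → {pkg_at(p2,portB), pkg_at(p4,depot), truck_at(t2,depot)}
  through step 3 (unload(p4,t2,depot)): drop {pkg_at(p4,depot)}, keep {pkg_at(p2,portB), truck_at(t2,depot)}, require {in(p4,t2), truck_at(t2,depot)}
    → {in(p4,t2), pkg_at(p2,portB), truck_at(t2,depot)}
  through step 2 (drive(t2,whs2,depot)): drop {truck_at(t2,depot)}, keep {in(p4,t2), pkg_at(p2,portB)}, require {truck_at(t2,whs2)}
    → {in(p4,t2), pkg_at(p2,portB), truck_at(t2,whs2)}
  through step 1 (drive(t2,depot,whs2)): drop {truck_at(t2,whs2)}, keep {in(p4,t2), pkg_at(p2,portB)}, require {truck_at(t2,depot)}
    → {in(p4,t2), pkg_at(p2,portB), truck_at(t2,depot)}

== RESULT ==
["in(p4,t2)", "pkg_at(p2,portB)", "truck_at(t2,depot)"]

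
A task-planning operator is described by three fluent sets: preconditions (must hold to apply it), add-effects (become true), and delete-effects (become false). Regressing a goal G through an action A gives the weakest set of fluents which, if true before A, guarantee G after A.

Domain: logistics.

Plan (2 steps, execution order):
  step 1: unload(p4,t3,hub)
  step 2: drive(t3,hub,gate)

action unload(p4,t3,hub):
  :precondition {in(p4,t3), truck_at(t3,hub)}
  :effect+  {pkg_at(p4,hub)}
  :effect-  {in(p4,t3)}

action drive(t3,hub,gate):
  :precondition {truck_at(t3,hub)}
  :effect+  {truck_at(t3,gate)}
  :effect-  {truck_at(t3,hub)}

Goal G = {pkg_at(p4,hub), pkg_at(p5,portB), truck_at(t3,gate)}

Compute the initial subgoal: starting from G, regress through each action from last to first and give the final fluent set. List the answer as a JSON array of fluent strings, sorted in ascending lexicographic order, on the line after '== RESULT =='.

Regress step by step:
  through step 2 (drive(t3,hub,gate)): drop {truck_at(t3,gate)}, keep {pkg_at(p4,hub), pkg_at(p5,portB)}, require {truck_at(t3,hub)}
    → {pkg_at(p4,hub), pkg_at(p5,portB), truck_at(t3,hub)}
  through step 1 (unload(p4,t3,hub)): drop {pkg_at(p4,hub)}, keep {pkg_at(p5,portB), truck_at(t3,hub)}, require {in(p4,t3), truck_at(t3,hub)}
    → {in(p4,t3), pkg_at(p5,portB), truck_at(t3,hub)}

== RESULT ==
["in(p4,t3)", "pkg_at(p5,portB)", "truck_at(t3,hub)"]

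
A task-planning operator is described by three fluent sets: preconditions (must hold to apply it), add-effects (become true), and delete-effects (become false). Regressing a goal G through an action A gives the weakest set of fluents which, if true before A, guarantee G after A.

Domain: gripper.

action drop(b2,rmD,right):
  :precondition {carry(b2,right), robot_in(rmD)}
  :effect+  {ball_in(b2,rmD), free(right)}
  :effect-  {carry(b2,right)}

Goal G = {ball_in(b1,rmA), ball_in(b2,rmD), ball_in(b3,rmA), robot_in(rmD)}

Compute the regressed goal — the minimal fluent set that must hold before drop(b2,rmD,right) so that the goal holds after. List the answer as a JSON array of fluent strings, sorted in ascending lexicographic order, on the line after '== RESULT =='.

Compute (G \ add) ∪ pre:
  G ∩ del = {}  (empty — regression defined)
  G \ add = {ball_in(b1,rmA), ball_in(b2,rmD), ball_in(b3,rmA), robot_in(rmD)} \ {ball_in(b2,rmD), free(right)} = {ball_in(b1,rmA), ball_in(b3,rmA), robot_in(rmD)}
  ∪ pre   = {ball_in(b1,rmA), ball_in(b3,rmA), robot_in(rmD)} ∪ {carry(b2,right), robot_in(rmD)}
          = {ball_in(b1,rmA), ball_in(b3,rmA), carry(b2,right), robot_in(rmD)}

== RESULT ==
["ball_in(b1,rmA)", "ball_in(b3,rmA)", "carry(b2,right)", "robot_in(rmD)"]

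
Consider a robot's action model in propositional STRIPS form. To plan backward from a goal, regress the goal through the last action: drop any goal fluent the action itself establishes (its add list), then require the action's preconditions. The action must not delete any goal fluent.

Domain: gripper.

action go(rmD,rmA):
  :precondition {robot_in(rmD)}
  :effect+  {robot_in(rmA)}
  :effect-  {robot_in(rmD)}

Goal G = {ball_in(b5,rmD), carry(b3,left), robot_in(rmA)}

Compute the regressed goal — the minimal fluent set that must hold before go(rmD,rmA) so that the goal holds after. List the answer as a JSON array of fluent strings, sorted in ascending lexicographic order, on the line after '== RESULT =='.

Regress:
  G ∩ del = {}  (empty — regression defined)
  G \ add = {ball_in(b5,rmD), carry(b3,left), robot_in(rmA)} \ {robot_in(rmA)} = {ball_in(b5,rmD), carry(b3,left)}
  ∪ pre   = {ball_in(b5,rmD), carry(b3,left)} ∪ {robot_in(rmD)}
          = {ball_in(b5,rmD), carry(b3,left), robot_in(rmD)}

== RESULT ==
["ball_in(b5,rmD)", "carry(b3,left)", "robot_in(rmD)"]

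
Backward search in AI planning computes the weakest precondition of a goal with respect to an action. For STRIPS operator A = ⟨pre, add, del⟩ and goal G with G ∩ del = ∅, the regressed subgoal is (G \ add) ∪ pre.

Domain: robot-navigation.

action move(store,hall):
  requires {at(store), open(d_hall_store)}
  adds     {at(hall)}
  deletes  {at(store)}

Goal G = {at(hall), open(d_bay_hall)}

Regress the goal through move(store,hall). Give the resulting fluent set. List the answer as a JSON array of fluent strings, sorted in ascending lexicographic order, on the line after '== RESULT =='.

Compute (G \ add) ∪ pre:
  G ∩ del = {}  (empty — regression defined)
  G \ add = {at(hall), open(d_bay_hall)} \ {at(hall)} = {open(d_bay_hall)}
  ∪ pre   = {open(d_bay_hall)} ∪ {at(store), open(d_hall_store)}
          = {at(store), open(d_bay_hall), open(d_hall_store)}

== RESULT ==
["at(store)", "open(d_bay_hall)", "open(d_hall_store)"]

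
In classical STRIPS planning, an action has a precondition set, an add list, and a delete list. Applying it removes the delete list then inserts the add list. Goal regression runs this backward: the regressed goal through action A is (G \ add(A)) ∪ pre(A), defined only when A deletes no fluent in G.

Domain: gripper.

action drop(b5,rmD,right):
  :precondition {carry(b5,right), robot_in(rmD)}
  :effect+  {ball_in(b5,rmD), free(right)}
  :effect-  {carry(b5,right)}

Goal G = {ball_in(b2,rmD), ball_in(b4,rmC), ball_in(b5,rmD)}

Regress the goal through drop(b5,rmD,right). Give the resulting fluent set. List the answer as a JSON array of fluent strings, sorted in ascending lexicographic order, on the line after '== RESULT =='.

Regress:
  G ∩ del = {}  (empty — regression defined)
  G \ add = {ball_in(b2,rmD), ball_in(b4,rmC), ball_in(b5,rmD)} \ {ball_in(b5,rmD), free(right)} = {ball_in(b2,rmD), ball_in(b4,rmC)}
  ∪ pre   = {ball_in(b2,rmD), ball_in(b4,rmC)} ∪ {carry(b5,right), robot_in(rmD)}
          = {ball_in(b2,rmD), ball_in(b4,rmC), carry(b5,right), robot_in(rmD)}

== RESULT ==
["ball_in(b2,rmD)", "ball_in(b4,rmC)", "carry(b5,right)", "robot_in(rmD)"]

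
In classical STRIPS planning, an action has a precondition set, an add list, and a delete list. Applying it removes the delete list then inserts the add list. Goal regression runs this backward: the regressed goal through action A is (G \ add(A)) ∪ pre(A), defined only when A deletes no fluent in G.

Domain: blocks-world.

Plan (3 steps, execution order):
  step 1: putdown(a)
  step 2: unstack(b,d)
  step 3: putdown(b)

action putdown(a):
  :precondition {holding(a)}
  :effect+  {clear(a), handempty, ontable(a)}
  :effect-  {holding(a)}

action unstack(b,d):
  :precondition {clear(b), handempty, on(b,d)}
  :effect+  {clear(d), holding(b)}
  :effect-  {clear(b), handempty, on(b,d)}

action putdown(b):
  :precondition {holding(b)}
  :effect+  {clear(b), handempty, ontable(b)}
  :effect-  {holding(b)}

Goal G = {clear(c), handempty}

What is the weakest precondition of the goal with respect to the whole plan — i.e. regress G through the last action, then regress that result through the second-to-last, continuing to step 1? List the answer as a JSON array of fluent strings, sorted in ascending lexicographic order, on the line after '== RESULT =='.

Regress step by step:
  through step 3 (putdown(b)): drop {handempty}, keep {clear(c)}, require {holding(b)}
    → {clear(c), holding(b)}
  through step 2 (unstack(b,d)): drop {holding(b)}, keep {clear(c)}, require {clear(b), handempty, on(b,d)}
    → {clear(b), clear(c), handempty, on(b,d)}
  through step 1 (putdown(a)): drop {handempty}, keep {clear(b), clear(c), on(b,d)}, require {holding(a)}
    → {clear(b), clear(c), holding(a), on(b,d)}

== RESULT ==
["clear(b)", "clear(c)", "holding(a)", "on(b,d)"]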